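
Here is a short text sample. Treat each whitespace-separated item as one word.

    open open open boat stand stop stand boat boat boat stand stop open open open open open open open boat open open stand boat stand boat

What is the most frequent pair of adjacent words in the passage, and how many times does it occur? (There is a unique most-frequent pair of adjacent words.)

Bigram frequencies (highest first):
  open open: 9
  boat stand: 3
  stand boat: 3
  open boat: 2
  stand stop: 2
  boat boat: 2
  … (4 more, each ≤ 1)

"open open", 9 times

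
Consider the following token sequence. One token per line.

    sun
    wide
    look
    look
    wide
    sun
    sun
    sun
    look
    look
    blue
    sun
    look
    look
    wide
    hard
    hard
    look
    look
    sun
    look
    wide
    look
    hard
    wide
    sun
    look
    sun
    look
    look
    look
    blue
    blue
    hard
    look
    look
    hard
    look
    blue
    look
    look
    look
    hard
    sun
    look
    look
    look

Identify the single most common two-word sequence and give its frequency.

Bigram frequencies (highest first):
  look look: 11
  sun look: 6
  look wide: 3
  look blue: 3
  hard look: 3
  look hard: 3
  … (13 more, each ≤ 2)

"look look", 11 times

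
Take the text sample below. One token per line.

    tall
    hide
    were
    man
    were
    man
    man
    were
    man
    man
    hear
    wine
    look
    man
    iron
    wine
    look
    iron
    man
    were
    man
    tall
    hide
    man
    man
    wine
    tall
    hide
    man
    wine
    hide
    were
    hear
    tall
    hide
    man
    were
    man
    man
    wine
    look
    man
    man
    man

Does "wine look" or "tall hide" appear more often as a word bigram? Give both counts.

"wine look": 3 occurrences
"tall hide": 4 occurrences

"tall hide" (4 vs 3)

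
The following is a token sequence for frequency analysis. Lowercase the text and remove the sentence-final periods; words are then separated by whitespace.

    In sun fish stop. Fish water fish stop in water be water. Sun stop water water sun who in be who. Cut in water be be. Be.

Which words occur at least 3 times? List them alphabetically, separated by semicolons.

Unigram counts meeting the condition (at least 3 times):
  be: 5
  fish: 3
  in: 4
  stop: 3
  sun: 3
  water: 6

be; fish; in; stop; sun; water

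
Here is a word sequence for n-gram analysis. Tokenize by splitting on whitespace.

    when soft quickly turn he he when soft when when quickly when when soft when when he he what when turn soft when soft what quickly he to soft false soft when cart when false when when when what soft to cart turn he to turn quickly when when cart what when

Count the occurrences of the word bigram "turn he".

Scanning the 51 overlapping bigram windows for "turn he":
  position 4–5: turn he
  position 43–44: turn he

2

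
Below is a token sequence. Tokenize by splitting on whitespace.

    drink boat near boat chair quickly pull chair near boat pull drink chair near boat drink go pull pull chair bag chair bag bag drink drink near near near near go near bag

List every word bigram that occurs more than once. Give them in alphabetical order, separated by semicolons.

Bigram counts meeting the condition (more than once):
  chair bag: 2
  chair near: 2
  near boat: 3
  near near: 3
  pull chair: 2

chair bag; chair near; near boat; near near; pull chair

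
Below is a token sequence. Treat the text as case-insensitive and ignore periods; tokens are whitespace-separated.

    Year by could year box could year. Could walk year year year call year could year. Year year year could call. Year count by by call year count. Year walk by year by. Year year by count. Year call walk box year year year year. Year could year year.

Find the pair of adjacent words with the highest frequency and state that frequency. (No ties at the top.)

"year year", 11 times

Bigram frequencies (highest first):
  year year: 11
  could year: 4
  year could: 4
  year by: 3
  call year: 3
  year call: 2
  … (18 more, each ≤ 2)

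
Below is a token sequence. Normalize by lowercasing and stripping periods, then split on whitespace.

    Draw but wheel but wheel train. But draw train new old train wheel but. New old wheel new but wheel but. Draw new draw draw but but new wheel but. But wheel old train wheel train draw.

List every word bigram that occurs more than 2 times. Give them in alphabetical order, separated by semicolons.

but wheel; wheel but

Bigram counts meeting the condition (more than 2 times):
  but wheel: 4
  wheel but: 4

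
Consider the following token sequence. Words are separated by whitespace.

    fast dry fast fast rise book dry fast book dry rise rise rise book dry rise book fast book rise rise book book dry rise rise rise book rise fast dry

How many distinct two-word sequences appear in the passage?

13

31 tokens → 30 bigram windows in total.
Repeated bigrams (each contributes count−1 duplicates):
  rise book: 5
  rise rise: 5
  book dry: 4
  dry rise: 3
  book rise: 2
  dry fast: 2
  fast book: 2
  fast dry: 2
17 duplicate windows → 30 − 17 = 13 distinct.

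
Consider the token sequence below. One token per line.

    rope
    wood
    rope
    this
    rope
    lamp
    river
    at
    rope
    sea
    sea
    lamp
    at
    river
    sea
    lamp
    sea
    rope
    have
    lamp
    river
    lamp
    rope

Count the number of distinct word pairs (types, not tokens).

23 tokens → 22 bigram windows in total.
Repeated bigrams (each contributes count−1 duplicates):
  lamp river: 2
  sea lamp: 2
2 duplicate windows → 22 − 2 = 20 distinct.

20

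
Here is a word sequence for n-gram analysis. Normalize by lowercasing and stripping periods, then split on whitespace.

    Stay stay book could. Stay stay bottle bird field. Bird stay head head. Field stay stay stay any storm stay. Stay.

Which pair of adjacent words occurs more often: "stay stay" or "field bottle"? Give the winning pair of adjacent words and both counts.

"stay stay": 5 occurrences
"field bottle": 0 occurrences

"stay stay" (5 vs 0)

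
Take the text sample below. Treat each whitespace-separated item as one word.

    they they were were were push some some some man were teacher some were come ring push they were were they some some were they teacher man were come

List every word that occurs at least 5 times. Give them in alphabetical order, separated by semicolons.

Unigram counts meeting the condition (at least 5 times):
  some: 6
  they: 5
  were: 9

some; they; were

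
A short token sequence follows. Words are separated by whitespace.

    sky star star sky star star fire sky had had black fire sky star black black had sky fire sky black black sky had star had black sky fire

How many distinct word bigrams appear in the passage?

29 tokens → 28 bigram windows in total.
Repeated bigrams (each contributes count−1 duplicates):
  fire sky: 3
  sky star: 3
  black black: 2
  black sky: 2
  had black: 2
  sky fire: 2
  sky had: 2
  star star: 2
10 duplicate windows → 28 − 10 = 18 distinct.

18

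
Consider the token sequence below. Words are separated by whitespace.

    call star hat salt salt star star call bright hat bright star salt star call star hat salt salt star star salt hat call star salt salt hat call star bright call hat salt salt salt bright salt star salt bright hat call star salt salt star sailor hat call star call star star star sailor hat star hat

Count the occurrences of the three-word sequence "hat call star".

4

Scanning the 57 overlapping trigram windows for "hat call star":
  position 23–25: hat call star
  position 28–30: hat call star
  position 42–44: hat call star
  position 49–51: hat call star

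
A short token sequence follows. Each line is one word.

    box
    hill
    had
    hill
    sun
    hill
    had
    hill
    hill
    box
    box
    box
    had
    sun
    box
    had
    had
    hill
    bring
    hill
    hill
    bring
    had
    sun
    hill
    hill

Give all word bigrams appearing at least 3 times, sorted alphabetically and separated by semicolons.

Bigram counts meeting the condition (at least 3 times):
  had hill: 3
  hill hill: 3

had hill; hill hill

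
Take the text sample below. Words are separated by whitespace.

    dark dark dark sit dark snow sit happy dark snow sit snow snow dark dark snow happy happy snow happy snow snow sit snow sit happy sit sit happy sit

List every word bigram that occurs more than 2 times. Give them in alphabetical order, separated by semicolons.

dark dark; dark snow; sit happy; snow sit

Bigram counts meeting the condition (more than 2 times):
  dark dark: 3
  dark snow: 3
  sit happy: 3
  snow sit: 4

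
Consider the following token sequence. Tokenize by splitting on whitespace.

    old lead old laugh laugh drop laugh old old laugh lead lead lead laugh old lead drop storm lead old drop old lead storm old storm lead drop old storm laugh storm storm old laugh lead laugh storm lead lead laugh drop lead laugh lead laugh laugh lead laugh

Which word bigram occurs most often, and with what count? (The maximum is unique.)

"lead laugh", 6 times

Bigram frequencies (highest first):
  lead laugh: 6
  laugh lead: 4
  old lead: 3
  old laugh: 3
  lead lead: 3
  storm lead: 3
  … (17 more, each ≤ 2)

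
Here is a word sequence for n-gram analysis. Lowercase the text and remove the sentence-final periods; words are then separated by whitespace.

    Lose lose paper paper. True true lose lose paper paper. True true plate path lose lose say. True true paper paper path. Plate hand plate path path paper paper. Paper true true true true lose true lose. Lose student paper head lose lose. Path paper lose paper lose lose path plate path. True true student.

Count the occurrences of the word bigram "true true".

Scanning the 54 overlapping bigram windows for "true true":
  position 5–6: true true
  position 11–12: true true
  position 18–19: true true
  position 31–32: true true
  position 32–33: true true
  position 33–34: true true
  position 53–54: true true

7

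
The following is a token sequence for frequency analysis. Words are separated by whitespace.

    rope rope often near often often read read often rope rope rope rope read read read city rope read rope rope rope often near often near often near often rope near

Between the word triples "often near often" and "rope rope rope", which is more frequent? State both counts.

"often near often": 4 occurrences
"rope rope rope": 3 occurrences

"often near often" (4 vs 3)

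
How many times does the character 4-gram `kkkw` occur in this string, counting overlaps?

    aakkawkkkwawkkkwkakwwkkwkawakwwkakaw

2

Sliding a length-4 window over the 36 characters (33 positions):
  position 7–10: kkkw
  position 13–16: kkkw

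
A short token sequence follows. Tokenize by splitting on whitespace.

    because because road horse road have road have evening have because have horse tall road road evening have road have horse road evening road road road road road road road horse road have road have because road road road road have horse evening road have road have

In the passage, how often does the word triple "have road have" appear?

Scanning the 45 overlapping trigram windows for "have road have":
  position 6–8: have road have
  position 18–20: have road have
  position 33–35: have road have
  position 45–47: have road have

4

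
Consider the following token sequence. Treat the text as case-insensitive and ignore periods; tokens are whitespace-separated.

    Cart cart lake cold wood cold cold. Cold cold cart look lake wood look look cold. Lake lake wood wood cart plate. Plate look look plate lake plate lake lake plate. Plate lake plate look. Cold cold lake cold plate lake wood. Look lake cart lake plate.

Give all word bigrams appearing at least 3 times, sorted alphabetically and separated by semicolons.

cold cold; lake plate; lake wood; plate lake

Bigram counts meeting the condition (at least 3 times):
  cold cold: 4
  lake plate: 4
  lake wood: 3
  plate lake: 4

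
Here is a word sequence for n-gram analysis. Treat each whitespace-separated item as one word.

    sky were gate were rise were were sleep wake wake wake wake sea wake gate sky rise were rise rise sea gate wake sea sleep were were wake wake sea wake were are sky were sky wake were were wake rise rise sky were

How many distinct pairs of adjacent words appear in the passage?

28

44 tokens → 43 bigram windows in total.
Repeated bigrams (each contributes count−1 duplicates):
  wake wake: 4
  sky were: 3
  wake sea: 3
  were were: 3
  rise rise: 2
  rise were: 2
  sea wake: 2
  wake were: 2
  … (2 more repeated)
15 duplicate windows → 43 − 15 = 28 distinct.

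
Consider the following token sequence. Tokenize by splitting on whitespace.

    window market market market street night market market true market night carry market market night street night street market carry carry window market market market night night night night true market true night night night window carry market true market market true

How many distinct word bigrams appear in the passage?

42 tokens → 41 bigram windows in total.
Repeated bigrams (each contributes count−1 duplicates):
  market market: 7
  night night: 5
  market true: 4
  market night: 3
  true market: 3
  carry market: 2
  night street: 2
  street night: 2
  … (1 more repeated)
21 duplicate windows → 41 − 21 = 20 distinct.

20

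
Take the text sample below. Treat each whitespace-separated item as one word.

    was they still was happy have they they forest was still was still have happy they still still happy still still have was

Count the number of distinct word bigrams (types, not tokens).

23 tokens → 22 bigram windows in total.
Repeated bigrams (each contributes count−1 duplicates):
  still have: 2
  still still: 2
  still was: 2
  they still: 2
  was still: 2
5 duplicate windows → 22 − 5 = 17 distinct.

17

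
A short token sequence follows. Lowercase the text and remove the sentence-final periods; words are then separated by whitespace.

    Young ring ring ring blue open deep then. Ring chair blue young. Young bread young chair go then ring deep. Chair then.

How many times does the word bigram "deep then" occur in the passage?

Scanning the 21 overlapping bigram windows for "deep then":
  position 7–8: deep then

1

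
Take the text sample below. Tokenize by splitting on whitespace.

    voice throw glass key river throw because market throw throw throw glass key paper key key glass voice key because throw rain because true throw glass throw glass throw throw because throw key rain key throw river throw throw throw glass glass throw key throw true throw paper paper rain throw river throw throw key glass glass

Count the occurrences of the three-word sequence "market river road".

0

Scanning the 55 overlapping trigram windows for "market river road":
  (none found)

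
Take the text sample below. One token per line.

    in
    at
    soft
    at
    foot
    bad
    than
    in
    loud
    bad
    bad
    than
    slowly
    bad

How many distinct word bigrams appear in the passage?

12

14 tokens → 13 bigram windows in total.
Repeated bigrams (each contributes count−1 duplicates):
  bad than: 2
1 duplicate windows → 13 − 1 = 12 distinct.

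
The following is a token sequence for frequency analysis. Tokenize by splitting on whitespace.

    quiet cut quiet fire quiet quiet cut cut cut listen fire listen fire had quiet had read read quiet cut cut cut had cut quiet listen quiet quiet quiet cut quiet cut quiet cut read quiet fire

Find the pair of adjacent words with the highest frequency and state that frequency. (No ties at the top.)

Bigram frequencies (highest first):
  quiet cut: 6
  cut quiet: 4
  cut cut: 4
  quiet quiet: 3
  quiet fire: 2
  listen fire: 2
  … (14 more, each ≤ 2)

"quiet cut", 6 times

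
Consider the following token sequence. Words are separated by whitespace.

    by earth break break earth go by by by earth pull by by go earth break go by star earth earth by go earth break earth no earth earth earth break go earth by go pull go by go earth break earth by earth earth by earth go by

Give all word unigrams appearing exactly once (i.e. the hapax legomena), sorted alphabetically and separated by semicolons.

no; star

Unigram counts meeting the condition (exactly once (i.e. the hapax legomena)):
  no: 1
  star: 1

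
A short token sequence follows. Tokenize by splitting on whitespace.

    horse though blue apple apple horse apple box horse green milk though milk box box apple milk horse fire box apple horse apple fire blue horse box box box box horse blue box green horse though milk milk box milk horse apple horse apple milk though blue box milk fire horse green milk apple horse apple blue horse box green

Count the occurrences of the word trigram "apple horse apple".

Scanning the 58 overlapping trigram windows for "apple horse apple":
  position 5–7: apple horse apple
  position 21–23: apple horse apple
  position 42–44: apple horse apple
  position 54–56: apple horse apple

4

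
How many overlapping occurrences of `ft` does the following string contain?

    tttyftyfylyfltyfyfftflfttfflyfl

3

Sliding a length-2 window over the 31 characters (30 positions):
  position 5–6: ft
  position 19–20: ft
  position 23–24: ft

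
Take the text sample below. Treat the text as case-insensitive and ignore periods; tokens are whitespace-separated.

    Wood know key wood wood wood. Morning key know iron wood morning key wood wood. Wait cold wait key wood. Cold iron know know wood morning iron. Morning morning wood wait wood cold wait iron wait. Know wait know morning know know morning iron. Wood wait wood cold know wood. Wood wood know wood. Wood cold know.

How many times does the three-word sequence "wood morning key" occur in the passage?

2

Scanning the 55 overlapping trigram windows for "wood morning key":
  position 6–8: wood morning key
  position 11–13: wood morning key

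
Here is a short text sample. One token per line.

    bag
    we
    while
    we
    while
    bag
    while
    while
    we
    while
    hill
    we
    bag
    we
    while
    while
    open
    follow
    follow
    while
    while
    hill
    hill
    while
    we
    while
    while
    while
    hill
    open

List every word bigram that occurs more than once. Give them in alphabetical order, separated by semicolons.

bag we; we while; while hill; while we; while while

Bigram counts meeting the condition (more than once):
  bag we: 2
  we while: 5
  while hill: 3
  while we: 3
  while while: 5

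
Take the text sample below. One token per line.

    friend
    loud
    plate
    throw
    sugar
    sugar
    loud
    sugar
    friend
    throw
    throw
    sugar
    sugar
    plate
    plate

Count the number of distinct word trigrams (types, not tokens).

15 tokens → 13 trigram windows in total.
Repeated trigrams (each contributes count−1 duplicates):
  throw sugar sugar: 2
1 duplicate windows → 13 − 1 = 12 distinct.

12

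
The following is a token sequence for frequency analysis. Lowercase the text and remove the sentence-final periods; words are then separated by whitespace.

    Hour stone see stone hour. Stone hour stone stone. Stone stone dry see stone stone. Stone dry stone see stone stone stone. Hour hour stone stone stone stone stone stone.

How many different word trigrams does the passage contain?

30 tokens → 28 trigram windows in total.
Repeated trigrams (each contributes count−1 duplicates):
  stone stone stone: 8
  hour stone stone: 2
  see stone stone: 2
  stone hour stone: 2
  stone see stone: 2
  stone stone dry: 2
12 duplicate windows → 28 − 12 = 16 distinct.

16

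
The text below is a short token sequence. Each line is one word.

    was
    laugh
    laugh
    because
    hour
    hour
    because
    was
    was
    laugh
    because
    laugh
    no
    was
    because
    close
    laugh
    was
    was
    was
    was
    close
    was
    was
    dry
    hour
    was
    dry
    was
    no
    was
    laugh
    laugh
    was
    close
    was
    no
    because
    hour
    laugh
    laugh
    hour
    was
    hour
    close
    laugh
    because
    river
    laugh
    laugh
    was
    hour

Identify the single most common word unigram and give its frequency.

"was", 17 times

Unigram frequencies (highest first):
  was: 17
  laugh: 12
  hour: 7
  because: 6
  close: 4
  no: 3
  … (2 more, each ≤ 2)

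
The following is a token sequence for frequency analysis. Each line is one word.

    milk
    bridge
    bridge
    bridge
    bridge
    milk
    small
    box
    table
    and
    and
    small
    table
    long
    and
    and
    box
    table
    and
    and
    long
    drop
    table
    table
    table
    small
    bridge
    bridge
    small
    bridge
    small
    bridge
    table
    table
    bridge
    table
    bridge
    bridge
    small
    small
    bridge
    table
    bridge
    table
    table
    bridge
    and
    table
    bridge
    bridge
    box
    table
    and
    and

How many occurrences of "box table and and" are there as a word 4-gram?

Scanning the 51 overlapping 4-gram windows for "box table and and":
  position 8–11: box table and and
  position 17–20: box table and and
  position 51–54: box table and and

3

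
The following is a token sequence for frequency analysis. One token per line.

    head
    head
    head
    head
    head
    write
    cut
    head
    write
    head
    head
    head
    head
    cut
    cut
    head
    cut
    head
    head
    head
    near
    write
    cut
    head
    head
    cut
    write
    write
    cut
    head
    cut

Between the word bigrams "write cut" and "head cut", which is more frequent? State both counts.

"head cut" (4 vs 3)

"write cut": 3 occurrences
"head cut": 4 occurrences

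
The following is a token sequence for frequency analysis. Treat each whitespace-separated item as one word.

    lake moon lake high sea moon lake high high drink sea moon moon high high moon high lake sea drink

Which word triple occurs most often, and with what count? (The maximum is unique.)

"moon lake high", 2 times

Trigram frequencies (highest first):
  moon lake high: 2
  lake moon lake: 1
  lake high sea: 1
  high sea moon: 1
  sea moon lake: 1
  lake high high: 1
  … (11 more, each ≤ 1)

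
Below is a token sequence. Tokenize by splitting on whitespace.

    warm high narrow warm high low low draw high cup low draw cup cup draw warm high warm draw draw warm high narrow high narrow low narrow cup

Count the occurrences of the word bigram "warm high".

Scanning the 27 overlapping bigram windows for "warm high":
  position 1–2: warm high
  position 4–5: warm high
  position 16–17: warm high
  position 21–22: warm high

4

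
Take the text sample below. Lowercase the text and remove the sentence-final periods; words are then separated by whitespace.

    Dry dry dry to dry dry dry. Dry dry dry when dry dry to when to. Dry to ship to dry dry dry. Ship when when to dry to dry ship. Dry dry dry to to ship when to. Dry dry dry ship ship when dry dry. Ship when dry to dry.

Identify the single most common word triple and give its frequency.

Trigram frequencies (highest first):
  dry dry dry: 8
  dry dry to: 3
  dry to dry: 3
  to dry dry: 3
  when to dry: 3
  dry dry ship: 3
  … (23 more, each ≤ 2)

"dry dry dry", 8 times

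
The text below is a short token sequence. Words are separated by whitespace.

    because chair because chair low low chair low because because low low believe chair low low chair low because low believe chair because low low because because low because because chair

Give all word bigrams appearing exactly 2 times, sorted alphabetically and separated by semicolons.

Bigram counts meeting the condition (exactly 2 times):
  believe chair: 2
  chair because: 2
  low believe: 2
  low chair: 2

believe chair; chair because; low believe; low chair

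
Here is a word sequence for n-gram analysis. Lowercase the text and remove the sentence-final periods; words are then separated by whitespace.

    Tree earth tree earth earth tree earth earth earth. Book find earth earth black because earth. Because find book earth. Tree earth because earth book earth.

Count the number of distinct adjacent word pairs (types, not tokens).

13

26 tokens → 25 bigram windows in total.
Repeated bigrams (each contributes count−1 duplicates):
  earth earth: 4
  tree earth: 4
  earth tree: 3
  because earth: 2
  book earth: 2
  earth because: 2
  earth book: 2
12 duplicate windows → 25 − 12 = 13 distinct.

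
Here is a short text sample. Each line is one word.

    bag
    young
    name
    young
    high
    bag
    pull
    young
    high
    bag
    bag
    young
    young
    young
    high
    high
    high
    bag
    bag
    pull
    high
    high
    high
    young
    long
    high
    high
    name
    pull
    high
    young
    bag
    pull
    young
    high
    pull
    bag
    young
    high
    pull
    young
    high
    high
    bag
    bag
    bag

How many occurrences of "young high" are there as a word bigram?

6

Scanning the 45 overlapping bigram windows for "young high":
  position 4–5: young high
  position 8–9: young high
  position 14–15: young high
  position 34–35: young high
  position 38–39: young high
  position 41–42: young high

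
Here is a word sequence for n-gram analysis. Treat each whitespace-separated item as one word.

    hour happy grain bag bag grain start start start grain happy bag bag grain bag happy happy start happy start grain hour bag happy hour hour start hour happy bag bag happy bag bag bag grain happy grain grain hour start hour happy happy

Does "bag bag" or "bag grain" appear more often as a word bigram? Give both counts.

"bag bag": 5 occurrences
"bag grain": 3 occurrences

"bag bag" (5 vs 3)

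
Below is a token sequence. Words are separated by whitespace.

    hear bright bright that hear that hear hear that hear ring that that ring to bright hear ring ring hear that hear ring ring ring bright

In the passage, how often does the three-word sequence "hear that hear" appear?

Scanning the 24 overlapping trigram windows for "hear that hear":
  position 5–7: hear that hear
  position 8–10: hear that hear
  position 20–22: hear that hear

3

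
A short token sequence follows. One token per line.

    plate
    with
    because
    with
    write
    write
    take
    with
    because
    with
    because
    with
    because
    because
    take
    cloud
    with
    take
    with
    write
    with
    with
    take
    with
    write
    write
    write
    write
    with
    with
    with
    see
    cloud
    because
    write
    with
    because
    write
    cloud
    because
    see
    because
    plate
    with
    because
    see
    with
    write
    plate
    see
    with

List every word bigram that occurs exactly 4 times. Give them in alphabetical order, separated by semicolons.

with write; write write

Bigram counts meeting the condition (exactly 4 times):
  with write: 4
  write write: 4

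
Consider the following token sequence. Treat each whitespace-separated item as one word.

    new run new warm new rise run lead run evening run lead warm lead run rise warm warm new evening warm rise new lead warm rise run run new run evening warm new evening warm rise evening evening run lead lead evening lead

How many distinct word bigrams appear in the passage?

26

43 tokens → 42 bigram windows in total.
Repeated bigrams (each contributes count−1 duplicates):
  evening warm: 3
  run lead: 3
  warm new: 3
  warm rise: 3
  evening run: 2
  lead run: 2
  lead warm: 2
  new evening: 2
  … (4 more repeated)
16 duplicate windows → 42 − 16 = 26 distinct.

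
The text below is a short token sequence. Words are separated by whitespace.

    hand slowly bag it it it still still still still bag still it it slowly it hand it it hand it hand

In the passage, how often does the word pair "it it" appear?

4

Scanning the 21 overlapping bigram windows for "it it":
  position 4–5: it it
  position 5–6: it it
  position 13–14: it it
  position 18–19: it it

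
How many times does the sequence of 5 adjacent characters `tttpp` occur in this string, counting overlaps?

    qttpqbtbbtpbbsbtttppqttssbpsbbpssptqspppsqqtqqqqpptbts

1

Sliding a length-5 window over the 54 characters (50 positions):
  position 16–20: tttpp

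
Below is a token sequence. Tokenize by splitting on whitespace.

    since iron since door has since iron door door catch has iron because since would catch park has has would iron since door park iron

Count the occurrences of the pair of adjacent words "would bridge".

0

Scanning the 24 overlapping bigram windows for "would bridge":
  (none found)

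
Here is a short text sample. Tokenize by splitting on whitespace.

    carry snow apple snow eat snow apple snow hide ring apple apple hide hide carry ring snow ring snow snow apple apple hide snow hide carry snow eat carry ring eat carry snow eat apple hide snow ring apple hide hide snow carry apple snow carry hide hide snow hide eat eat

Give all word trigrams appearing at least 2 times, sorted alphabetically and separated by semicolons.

Trigram counts meeting the condition (at least 2 times):
  apple apple hide: 2
  apple hide hide: 2
  apple hide snow: 2
  carry snow eat: 2
  hide hide snow: 2
  hide snow hide: 2
  snow apple snow: 2

apple apple hide; apple hide hide; apple hide snow; carry snow eat; hide hide snow; hide snow hide; snow apple snow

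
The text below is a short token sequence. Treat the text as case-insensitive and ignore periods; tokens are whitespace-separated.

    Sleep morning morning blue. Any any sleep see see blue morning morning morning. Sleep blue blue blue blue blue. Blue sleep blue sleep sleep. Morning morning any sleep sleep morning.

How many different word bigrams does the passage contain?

16

30 tokens → 29 bigram windows in total.
Repeated bigrams (each contributes count−1 duplicates):
  blue blue: 5
  morning morning: 4
  sleep morning: 3
  any sleep: 2
  blue sleep: 2
  sleep blue: 2
  sleep sleep: 2
13 duplicate windows → 29 − 13 = 16 distinct.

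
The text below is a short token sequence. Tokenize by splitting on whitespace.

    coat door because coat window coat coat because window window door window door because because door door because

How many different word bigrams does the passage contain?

18 tokens → 17 bigram windows in total.
Repeated bigrams (each contributes count−1 duplicates):
  door because: 3
  window door: 2
3 duplicate windows → 17 − 3 = 14 distinct.

14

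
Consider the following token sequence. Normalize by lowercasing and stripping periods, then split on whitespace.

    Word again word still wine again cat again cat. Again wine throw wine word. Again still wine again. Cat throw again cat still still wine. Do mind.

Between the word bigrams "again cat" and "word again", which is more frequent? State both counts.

"again cat": 4 occurrences
"word again": 2 occurrences

"again cat" (4 vs 2)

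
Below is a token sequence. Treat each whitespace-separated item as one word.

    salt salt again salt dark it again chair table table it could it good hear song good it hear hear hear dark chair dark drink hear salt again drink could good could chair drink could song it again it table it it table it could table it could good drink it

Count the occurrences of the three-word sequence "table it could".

3

Scanning the 49 overlapping trigram windows for "table it could":
  position 10–12: table it could
  position 43–45: table it could
  position 46–48: table it could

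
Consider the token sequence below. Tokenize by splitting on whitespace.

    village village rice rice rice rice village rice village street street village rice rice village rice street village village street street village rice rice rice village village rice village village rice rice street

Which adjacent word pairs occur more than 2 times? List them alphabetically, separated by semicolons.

Bigram counts meeting the condition (more than 2 times):
  rice rice: 7
  rice village: 5
  street village: 3
  village rice: 7
  village village: 4

rice rice; rice village; street village; village rice; village village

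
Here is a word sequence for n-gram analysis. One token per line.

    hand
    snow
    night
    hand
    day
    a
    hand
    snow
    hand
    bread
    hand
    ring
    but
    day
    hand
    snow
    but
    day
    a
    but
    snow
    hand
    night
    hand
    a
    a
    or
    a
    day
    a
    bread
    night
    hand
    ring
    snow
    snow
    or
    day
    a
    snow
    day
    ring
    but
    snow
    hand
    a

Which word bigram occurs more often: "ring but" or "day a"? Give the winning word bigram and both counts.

"day a" (4 vs 2)

"ring but": 2 occurrences
"day a": 4 occurrences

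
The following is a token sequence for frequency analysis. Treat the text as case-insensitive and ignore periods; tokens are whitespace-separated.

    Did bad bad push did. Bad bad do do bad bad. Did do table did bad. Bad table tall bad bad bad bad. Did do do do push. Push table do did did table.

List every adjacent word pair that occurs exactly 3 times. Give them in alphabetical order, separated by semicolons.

Bigram counts meeting the condition (exactly 3 times):
  did bad: 3
  do do: 3

did bad; do do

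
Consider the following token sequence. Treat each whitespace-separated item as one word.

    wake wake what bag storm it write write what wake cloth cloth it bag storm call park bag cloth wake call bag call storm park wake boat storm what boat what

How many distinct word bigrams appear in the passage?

29

31 tokens → 30 bigram windows in total.
Repeated bigrams (each contributes count−1 duplicates):
  bag storm: 2
1 duplicate windows → 30 − 1 = 29 distinct.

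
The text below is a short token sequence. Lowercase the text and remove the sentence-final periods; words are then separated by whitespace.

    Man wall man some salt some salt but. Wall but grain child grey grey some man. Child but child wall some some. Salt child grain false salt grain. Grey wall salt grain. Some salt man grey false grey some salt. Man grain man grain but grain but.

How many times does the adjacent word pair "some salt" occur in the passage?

5

Scanning the 46 overlapping bigram windows for "some salt":
  position 4–5: some salt
  position 6–7: some salt
  position 22–23: some salt
  position 33–34: some salt
  position 39–40: some salt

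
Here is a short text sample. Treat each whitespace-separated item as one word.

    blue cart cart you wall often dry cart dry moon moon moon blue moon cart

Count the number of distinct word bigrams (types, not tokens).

13

15 tokens → 14 bigram windows in total.
Repeated bigrams (each contributes count−1 duplicates):
  moon moon: 2
1 duplicate windows → 14 − 1 = 13 distinct.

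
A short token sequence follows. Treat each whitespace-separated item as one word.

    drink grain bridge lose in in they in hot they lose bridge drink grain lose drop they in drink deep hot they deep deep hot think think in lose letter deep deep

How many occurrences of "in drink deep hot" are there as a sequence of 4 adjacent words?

1

Scanning the 29 overlapping 4-gram windows for "in drink deep hot":
  position 18–21: in drink deep hot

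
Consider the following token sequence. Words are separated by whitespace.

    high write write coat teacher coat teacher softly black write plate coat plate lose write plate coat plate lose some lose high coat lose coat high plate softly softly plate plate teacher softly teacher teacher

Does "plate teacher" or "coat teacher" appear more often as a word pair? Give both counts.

"plate teacher": 1 occurrence
"coat teacher": 2 occurrences

"coat teacher" (2 vs 1)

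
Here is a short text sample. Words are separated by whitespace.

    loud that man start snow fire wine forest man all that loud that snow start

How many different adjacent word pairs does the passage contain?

13

15 tokens → 14 bigram windows in total.
Repeated bigrams (each contributes count−1 duplicates):
  loud that: 2
1 duplicate windows → 14 − 1 = 13 distinct.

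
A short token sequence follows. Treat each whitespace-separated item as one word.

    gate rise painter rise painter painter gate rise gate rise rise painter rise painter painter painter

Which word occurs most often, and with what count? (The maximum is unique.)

Unigram frequencies (highest first):
  painter: 7
  rise: 6
  gate: 3

"painter", 7 times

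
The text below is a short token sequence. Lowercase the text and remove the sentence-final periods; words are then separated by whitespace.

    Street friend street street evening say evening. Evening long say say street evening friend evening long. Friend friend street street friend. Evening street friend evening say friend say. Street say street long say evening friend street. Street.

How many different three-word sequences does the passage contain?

37 tokens → 35 trigram windows in total.
Repeated trigrams (each contributes count−1 duplicates):
  friend street street: 3
  street friend evening: 2
3 duplicate windows → 35 − 3 = 32 distinct.

32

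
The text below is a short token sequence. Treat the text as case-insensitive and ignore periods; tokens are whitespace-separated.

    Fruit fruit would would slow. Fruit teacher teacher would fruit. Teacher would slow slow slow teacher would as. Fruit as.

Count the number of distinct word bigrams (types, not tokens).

20 tokens → 19 bigram windows in total.
Repeated bigrams (each contributes count−1 duplicates):
  teacher would: 3
  fruit teacher: 2
  slow slow: 2
  would slow: 2
5 duplicate windows → 19 − 5 = 14 distinct.

14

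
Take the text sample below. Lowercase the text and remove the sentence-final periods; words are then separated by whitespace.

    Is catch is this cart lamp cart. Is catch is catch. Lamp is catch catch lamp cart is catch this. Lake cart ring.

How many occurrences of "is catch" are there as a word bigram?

Scanning the 22 overlapping bigram windows for "is catch":
  position 1–2: is catch
  position 8–9: is catch
  position 10–11: is catch
  position 13–14: is catch
  position 18–19: is catch

5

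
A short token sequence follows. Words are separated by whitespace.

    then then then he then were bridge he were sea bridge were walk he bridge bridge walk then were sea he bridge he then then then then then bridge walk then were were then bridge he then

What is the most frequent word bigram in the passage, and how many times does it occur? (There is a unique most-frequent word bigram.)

Bigram frequencies (highest first):
  then then: 6
  he then: 3
  then were: 3
  bridge he: 3
  were sea: 2
  he bridge: 2
  … (14 more, each ≤ 2)

"then then", 6 times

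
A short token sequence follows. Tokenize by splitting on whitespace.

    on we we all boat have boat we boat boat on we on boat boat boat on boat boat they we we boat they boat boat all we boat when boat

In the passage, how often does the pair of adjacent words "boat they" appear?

Scanning the 30 overlapping bigram windows for "boat they":
  position 19–20: boat they
  position 23–24: boat they

2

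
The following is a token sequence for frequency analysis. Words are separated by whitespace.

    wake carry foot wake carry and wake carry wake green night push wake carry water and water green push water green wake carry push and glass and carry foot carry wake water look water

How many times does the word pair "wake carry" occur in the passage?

Scanning the 33 overlapping bigram windows for "wake carry":
  position 1–2: wake carry
  position 4–5: wake carry
  position 7–8: wake carry
  position 13–14: wake carry
  position 22–23: wake carry

5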